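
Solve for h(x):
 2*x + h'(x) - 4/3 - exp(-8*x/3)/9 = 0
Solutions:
 h(x) = C1 - x^2 + 4*x/3 - exp(-8*x/3)/24


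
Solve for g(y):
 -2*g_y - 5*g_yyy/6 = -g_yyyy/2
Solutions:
 g(y) = C1 + C2*exp(y*(-(54*sqrt(854) + 1583)^(1/3) - 25/(54*sqrt(854) + 1583)^(1/3) + 10)/18)*sin(sqrt(3)*y*(-(54*sqrt(854) + 1583)^(1/3) + 25/(54*sqrt(854) + 1583)^(1/3))/18) + C3*exp(y*(-(54*sqrt(854) + 1583)^(1/3) - 25/(54*sqrt(854) + 1583)^(1/3) + 10)/18)*cos(sqrt(3)*y*(-(54*sqrt(854) + 1583)^(1/3) + 25/(54*sqrt(854) + 1583)^(1/3))/18) + C4*exp(y*(25/(54*sqrt(854) + 1583)^(1/3) + 5 + (54*sqrt(854) + 1583)^(1/3))/9)


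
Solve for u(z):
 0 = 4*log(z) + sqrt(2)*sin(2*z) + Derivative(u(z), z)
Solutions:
 u(z) = C1 - 4*z*log(z) + 4*z + sqrt(2)*cos(2*z)/2


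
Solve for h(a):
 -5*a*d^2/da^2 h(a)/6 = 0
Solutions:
 h(a) = C1 + C2*a


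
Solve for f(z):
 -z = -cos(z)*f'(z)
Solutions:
 f(z) = C1 + Integral(z/cos(z), z)


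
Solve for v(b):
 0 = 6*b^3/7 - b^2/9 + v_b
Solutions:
 v(b) = C1 - 3*b^4/14 + b^3/27


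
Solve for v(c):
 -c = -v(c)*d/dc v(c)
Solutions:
 v(c) = -sqrt(C1 + c^2)
 v(c) = sqrt(C1 + c^2)


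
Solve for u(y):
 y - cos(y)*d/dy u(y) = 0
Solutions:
 u(y) = C1 + Integral(y/cos(y), y)


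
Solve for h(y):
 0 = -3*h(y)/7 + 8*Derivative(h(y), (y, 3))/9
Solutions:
 h(y) = C3*exp(3*7^(2/3)*y/14) + (C1*sin(3*sqrt(3)*7^(2/3)*y/28) + C2*cos(3*sqrt(3)*7^(2/3)*y/28))*exp(-3*7^(2/3)*y/28)


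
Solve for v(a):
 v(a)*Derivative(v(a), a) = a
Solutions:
 v(a) = -sqrt(C1 + a^2)
 v(a) = sqrt(C1 + a^2)


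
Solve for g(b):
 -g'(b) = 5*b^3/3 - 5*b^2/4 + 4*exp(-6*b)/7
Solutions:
 g(b) = C1 - 5*b^4/12 + 5*b^3/12 + 2*exp(-6*b)/21


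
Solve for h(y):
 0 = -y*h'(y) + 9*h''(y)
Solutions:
 h(y) = C1 + C2*erfi(sqrt(2)*y/6)


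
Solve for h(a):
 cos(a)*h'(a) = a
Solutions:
 h(a) = C1 + Integral(a/cos(a), a)


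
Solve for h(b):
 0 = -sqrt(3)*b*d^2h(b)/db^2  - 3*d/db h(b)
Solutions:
 h(b) = C1 + C2*b^(1 - sqrt(3))


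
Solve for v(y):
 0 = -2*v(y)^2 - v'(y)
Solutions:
 v(y) = 1/(C1 + 2*y)


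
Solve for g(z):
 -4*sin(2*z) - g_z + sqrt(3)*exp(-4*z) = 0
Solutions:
 g(z) = C1 + 2*cos(2*z) - sqrt(3)*exp(-4*z)/4


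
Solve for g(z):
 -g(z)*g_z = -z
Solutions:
 g(z) = -sqrt(C1 + z^2)
 g(z) = sqrt(C1 + z^2)


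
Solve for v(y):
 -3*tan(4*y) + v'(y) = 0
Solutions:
 v(y) = C1 - 3*log(cos(4*y))/4


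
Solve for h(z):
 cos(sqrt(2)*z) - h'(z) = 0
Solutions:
 h(z) = C1 + sqrt(2)*sin(sqrt(2)*z)/2


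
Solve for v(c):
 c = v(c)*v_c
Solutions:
 v(c) = -sqrt(C1 + c^2)
 v(c) = sqrt(C1 + c^2)


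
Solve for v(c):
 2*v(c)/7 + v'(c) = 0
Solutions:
 v(c) = C1*exp(-2*c/7)


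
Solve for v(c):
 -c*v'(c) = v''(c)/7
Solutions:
 v(c) = C1 + C2*erf(sqrt(14)*c/2)


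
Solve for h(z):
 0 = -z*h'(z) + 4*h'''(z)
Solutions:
 h(z) = C1 + Integral(C2*airyai(2^(1/3)*z/2) + C3*airybi(2^(1/3)*z/2), z)


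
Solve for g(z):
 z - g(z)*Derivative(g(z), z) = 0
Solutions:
 g(z) = -sqrt(C1 + z^2)
 g(z) = sqrt(C1 + z^2)


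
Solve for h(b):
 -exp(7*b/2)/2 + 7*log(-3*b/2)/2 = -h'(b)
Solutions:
 h(b) = C1 - 7*b*log(-b)/2 + 7*b*(-log(3) + log(2) + 1)/2 + exp(7*b/2)/7


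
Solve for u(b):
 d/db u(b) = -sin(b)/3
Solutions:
 u(b) = C1 + cos(b)/3


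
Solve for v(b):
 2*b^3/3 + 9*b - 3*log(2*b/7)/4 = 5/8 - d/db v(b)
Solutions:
 v(b) = C1 - b^4/6 - 9*b^2/2 + 3*b*log(b)/4 - 3*b*log(7)/4 - b/8 + 3*b*log(2)/4


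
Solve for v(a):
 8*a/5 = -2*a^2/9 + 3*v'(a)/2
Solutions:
 v(a) = C1 + 4*a^3/81 + 8*a^2/15


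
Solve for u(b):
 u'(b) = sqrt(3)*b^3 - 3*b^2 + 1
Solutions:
 u(b) = C1 + sqrt(3)*b^4/4 - b^3 + b


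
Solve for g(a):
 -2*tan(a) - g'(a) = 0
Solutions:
 g(a) = C1 + 2*log(cos(a))


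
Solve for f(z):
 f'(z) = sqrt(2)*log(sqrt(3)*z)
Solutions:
 f(z) = C1 + sqrt(2)*z*log(z) - sqrt(2)*z + sqrt(2)*z*log(3)/2


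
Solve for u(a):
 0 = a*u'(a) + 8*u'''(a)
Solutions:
 u(a) = C1 + Integral(C2*airyai(-a/2) + C3*airybi(-a/2), a)


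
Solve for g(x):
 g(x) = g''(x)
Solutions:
 g(x) = C1*exp(-x) + C2*exp(x)


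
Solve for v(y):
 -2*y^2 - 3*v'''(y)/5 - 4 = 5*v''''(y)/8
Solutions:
 v(y) = C1 + C2*y + C3*y^2 + C4*exp(-24*y/25) - y^5/18 + 125*y^4/432 - 6005*y^3/2592


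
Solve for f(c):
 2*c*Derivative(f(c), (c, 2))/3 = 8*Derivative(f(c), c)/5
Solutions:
 f(c) = C1 + C2*c^(17/5)


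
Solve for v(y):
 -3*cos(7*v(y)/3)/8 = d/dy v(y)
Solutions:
 3*y/8 - 3*log(sin(7*v(y)/3) - 1)/14 + 3*log(sin(7*v(y)/3) + 1)/14 = C1


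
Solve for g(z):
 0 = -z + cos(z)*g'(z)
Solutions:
 g(z) = C1 + Integral(z/cos(z), z)


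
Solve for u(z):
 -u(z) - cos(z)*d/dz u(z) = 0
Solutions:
 u(z) = C1*sqrt(sin(z) - 1)/sqrt(sin(z) + 1)


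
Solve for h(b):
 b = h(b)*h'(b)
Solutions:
 h(b) = -sqrt(C1 + b^2)
 h(b) = sqrt(C1 + b^2)


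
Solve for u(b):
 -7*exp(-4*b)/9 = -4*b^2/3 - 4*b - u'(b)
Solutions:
 u(b) = C1 - 4*b^3/9 - 2*b^2 - 7*exp(-4*b)/36


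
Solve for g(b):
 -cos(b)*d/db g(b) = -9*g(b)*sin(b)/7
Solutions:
 g(b) = C1/cos(b)^(9/7)


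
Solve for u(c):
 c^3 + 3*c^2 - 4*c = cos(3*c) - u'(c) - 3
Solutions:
 u(c) = C1 - c^4/4 - c^3 + 2*c^2 - 3*c + sin(3*c)/3


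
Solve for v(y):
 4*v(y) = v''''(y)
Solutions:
 v(y) = C1*exp(-sqrt(2)*y) + C2*exp(sqrt(2)*y) + C3*sin(sqrt(2)*y) + C4*cos(sqrt(2)*y)


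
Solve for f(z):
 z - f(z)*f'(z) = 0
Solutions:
 f(z) = -sqrt(C1 + z^2)
 f(z) = sqrt(C1 + z^2)


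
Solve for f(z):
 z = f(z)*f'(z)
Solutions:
 f(z) = -sqrt(C1 + z^2)
 f(z) = sqrt(C1 + z^2)


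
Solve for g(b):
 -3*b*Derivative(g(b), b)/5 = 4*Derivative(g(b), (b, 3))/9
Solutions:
 g(b) = C1 + Integral(C2*airyai(-3*50^(1/3)*b/10) + C3*airybi(-3*50^(1/3)*b/10), b)


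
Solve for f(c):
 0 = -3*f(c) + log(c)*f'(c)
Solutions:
 f(c) = C1*exp(3*li(c))


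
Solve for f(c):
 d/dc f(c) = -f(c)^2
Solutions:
 f(c) = 1/(C1 + c)


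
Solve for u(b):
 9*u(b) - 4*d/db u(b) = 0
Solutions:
 u(b) = C1*exp(9*b/4)


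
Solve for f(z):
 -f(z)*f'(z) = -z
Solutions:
 f(z) = -sqrt(C1 + z^2)
 f(z) = sqrt(C1 + z^2)


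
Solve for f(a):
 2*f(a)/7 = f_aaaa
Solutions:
 f(a) = C1*exp(-2^(1/4)*7^(3/4)*a/7) + C2*exp(2^(1/4)*7^(3/4)*a/7) + C3*sin(2^(1/4)*7^(3/4)*a/7) + C4*cos(2^(1/4)*7^(3/4)*a/7)


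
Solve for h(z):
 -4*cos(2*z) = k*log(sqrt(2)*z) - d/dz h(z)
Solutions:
 h(z) = C1 + k*z*(log(z) - 1) + k*z*log(2)/2 + 2*sin(2*z)


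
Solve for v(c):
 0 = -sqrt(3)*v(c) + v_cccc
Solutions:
 v(c) = C1*exp(-3^(1/8)*c) + C2*exp(3^(1/8)*c) + C3*sin(3^(1/8)*c) + C4*cos(3^(1/8)*c)


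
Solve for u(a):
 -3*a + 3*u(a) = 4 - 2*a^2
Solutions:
 u(a) = -2*a^2/3 + a + 4/3


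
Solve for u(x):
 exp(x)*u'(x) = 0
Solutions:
 u(x) = C1


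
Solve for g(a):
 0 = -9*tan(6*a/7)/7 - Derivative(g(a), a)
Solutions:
 g(a) = C1 + 3*log(cos(6*a/7))/2


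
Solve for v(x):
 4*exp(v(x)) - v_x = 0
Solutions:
 v(x) = log(-1/(C1 + 4*x))


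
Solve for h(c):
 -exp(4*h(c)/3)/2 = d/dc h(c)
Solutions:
 h(c) = 3*log(-(1/(C1 + 2*c))^(1/4)) + 3*log(3)/4
 h(c) = 3*log(1/(C1 + 2*c))/4 + 3*log(3)/4
 h(c) = 3*log(-I*(1/(C1 + 2*c))^(1/4)) + 3*log(3)/4
 h(c) = 3*log(I*(1/(C1 + 2*c))^(1/4)) + 3*log(3)/4


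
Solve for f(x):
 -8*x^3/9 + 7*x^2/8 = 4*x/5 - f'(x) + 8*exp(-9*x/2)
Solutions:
 f(x) = C1 + 2*x^4/9 - 7*x^3/24 + 2*x^2/5 - 16*exp(-9*x/2)/9


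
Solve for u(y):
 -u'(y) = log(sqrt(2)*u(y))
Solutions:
 2*Integral(1/(2*log(_y) + log(2)), (_y, u(y))) = C1 - y


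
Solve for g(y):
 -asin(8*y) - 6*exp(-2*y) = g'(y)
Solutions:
 g(y) = C1 - y*asin(8*y) - sqrt(1 - 64*y^2)/8 + 3*exp(-2*y)


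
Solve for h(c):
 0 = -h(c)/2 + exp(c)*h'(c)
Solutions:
 h(c) = C1*exp(-exp(-c)/2)


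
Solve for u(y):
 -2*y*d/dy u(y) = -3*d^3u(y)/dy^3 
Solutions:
 u(y) = C1 + Integral(C2*airyai(2^(1/3)*3^(2/3)*y/3) + C3*airybi(2^(1/3)*3^(2/3)*y/3), y)


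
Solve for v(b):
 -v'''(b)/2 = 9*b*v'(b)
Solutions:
 v(b) = C1 + Integral(C2*airyai(-18^(1/3)*b) + C3*airybi(-18^(1/3)*b), b)


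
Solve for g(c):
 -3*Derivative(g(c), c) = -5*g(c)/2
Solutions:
 g(c) = C1*exp(5*c/6)


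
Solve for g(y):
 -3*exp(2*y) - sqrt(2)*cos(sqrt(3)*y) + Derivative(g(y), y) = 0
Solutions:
 g(y) = C1 + 3*exp(2*y)/2 + sqrt(6)*sin(sqrt(3)*y)/3


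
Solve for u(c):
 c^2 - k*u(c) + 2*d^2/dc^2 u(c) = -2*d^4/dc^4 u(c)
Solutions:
 u(c) = C1*exp(-sqrt(2)*c*sqrt(-sqrt(2*k + 1) - 1)/2) + C2*exp(sqrt(2)*c*sqrt(-sqrt(2*k + 1) - 1)/2) + C3*exp(-sqrt(2)*c*sqrt(sqrt(2*k + 1) - 1)/2) + C4*exp(sqrt(2)*c*sqrt(sqrt(2*k + 1) - 1)/2) + c^2/k + 4/k^2


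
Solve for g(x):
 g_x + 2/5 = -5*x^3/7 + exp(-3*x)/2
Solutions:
 g(x) = C1 - 5*x^4/28 - 2*x/5 - exp(-3*x)/6


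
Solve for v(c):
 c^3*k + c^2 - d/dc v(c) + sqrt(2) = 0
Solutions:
 v(c) = C1 + c^4*k/4 + c^3/3 + sqrt(2)*c


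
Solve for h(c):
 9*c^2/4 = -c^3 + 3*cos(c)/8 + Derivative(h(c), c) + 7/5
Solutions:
 h(c) = C1 + c^4/4 + 3*c^3/4 - 7*c/5 - 3*sin(c)/8


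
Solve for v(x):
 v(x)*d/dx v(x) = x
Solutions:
 v(x) = -sqrt(C1 + x^2)
 v(x) = sqrt(C1 + x^2)


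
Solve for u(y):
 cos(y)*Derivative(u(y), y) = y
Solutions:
 u(y) = C1 + Integral(y/cos(y), y)


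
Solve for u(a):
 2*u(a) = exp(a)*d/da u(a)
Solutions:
 u(a) = C1*exp(-2*exp(-a))


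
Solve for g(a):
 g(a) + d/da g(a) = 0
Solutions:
 g(a) = C1*exp(-a)


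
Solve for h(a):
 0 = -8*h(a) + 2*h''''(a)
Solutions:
 h(a) = C1*exp(-sqrt(2)*a) + C2*exp(sqrt(2)*a) + C3*sin(sqrt(2)*a) + C4*cos(sqrt(2)*a)


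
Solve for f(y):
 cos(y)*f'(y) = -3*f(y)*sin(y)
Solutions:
 f(y) = C1*cos(y)^3


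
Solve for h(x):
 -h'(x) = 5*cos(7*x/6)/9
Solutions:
 h(x) = C1 - 10*sin(7*x/6)/21


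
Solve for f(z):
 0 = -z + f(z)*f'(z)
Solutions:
 f(z) = -sqrt(C1 + z^2)
 f(z) = sqrt(C1 + z^2)


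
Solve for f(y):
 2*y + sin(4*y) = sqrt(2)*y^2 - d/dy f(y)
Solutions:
 f(y) = C1 + sqrt(2)*y^3/3 - y^2 + cos(4*y)/4


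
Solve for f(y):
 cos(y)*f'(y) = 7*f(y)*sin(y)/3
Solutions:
 f(y) = C1/cos(y)^(7/3)


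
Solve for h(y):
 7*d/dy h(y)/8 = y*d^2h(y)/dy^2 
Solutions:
 h(y) = C1 + C2*y^(15/8)


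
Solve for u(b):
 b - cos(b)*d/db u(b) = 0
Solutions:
 u(b) = C1 + Integral(b/cos(b), b)


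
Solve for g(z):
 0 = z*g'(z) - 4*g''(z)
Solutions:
 g(z) = C1 + C2*erfi(sqrt(2)*z/4)


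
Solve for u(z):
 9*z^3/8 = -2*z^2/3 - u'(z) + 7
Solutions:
 u(z) = C1 - 9*z^4/32 - 2*z^3/9 + 7*z


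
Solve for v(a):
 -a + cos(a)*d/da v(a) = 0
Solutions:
 v(a) = C1 + Integral(a/cos(a), a)


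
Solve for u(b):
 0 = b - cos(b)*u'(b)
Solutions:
 u(b) = C1 + Integral(b/cos(b), b)


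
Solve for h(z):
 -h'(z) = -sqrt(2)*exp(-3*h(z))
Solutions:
 h(z) = log(C1 + 3*sqrt(2)*z)/3
 h(z) = log((-3^(1/3) - 3^(5/6)*I)*(C1 + sqrt(2)*z)^(1/3)/2)
 h(z) = log((-3^(1/3) + 3^(5/6)*I)*(C1 + sqrt(2)*z)^(1/3)/2)


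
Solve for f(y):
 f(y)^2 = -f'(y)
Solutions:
 f(y) = 1/(C1 + y)


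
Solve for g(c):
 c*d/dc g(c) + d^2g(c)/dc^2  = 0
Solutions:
 g(c) = C1 + C2*erf(sqrt(2)*c/2)


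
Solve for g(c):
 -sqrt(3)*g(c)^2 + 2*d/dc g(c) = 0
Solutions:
 g(c) = -2/(C1 + sqrt(3)*c)


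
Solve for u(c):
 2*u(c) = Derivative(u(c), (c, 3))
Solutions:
 u(c) = C3*exp(2^(1/3)*c) + (C1*sin(2^(1/3)*sqrt(3)*c/2) + C2*cos(2^(1/3)*sqrt(3)*c/2))*exp(-2^(1/3)*c/2)


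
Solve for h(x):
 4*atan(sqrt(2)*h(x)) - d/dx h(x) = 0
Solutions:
 Integral(1/atan(sqrt(2)*_y), (_y, h(x))) = C1 + 4*x


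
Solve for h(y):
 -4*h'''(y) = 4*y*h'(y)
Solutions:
 h(y) = C1 + Integral(C2*airyai(-y) + C3*airybi(-y), y)


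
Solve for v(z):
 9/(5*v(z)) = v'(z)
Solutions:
 v(z) = -sqrt(C1 + 90*z)/5
 v(z) = sqrt(C1 + 90*z)/5


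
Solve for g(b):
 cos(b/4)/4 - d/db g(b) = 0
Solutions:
 g(b) = C1 + sin(b/4)


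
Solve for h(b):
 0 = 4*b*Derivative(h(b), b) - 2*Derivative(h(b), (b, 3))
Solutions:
 h(b) = C1 + Integral(C2*airyai(2^(1/3)*b) + C3*airybi(2^(1/3)*b), b)


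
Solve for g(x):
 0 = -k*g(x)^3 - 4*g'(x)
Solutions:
 g(x) = -sqrt(2)*sqrt(-1/(C1 - k*x))
 g(x) = sqrt(2)*sqrt(-1/(C1 - k*x))


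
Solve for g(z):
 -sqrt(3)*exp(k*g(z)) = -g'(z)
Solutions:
 g(z) = Piecewise((log(-1/(C1*k + sqrt(3)*k*z))/k, Ne(k, 0)), (nan, True))
 g(z) = Piecewise((C1 + sqrt(3)*z, Eq(k, 0)), (nan, True))


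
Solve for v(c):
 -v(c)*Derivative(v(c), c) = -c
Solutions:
 v(c) = -sqrt(C1 + c^2)
 v(c) = sqrt(C1 + c^2)


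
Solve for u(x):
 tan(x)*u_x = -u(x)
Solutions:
 u(x) = C1/sin(x)


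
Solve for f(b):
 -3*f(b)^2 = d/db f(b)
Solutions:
 f(b) = 1/(C1 + 3*b)


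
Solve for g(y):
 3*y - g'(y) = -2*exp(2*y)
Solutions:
 g(y) = C1 + 3*y^2/2 + exp(2*y)


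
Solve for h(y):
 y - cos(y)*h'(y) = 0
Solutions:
 h(y) = C1 + Integral(y/cos(y), y)


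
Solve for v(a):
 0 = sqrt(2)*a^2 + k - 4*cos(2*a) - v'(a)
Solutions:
 v(a) = C1 + sqrt(2)*a^3/3 + a*k - 2*sin(2*a)


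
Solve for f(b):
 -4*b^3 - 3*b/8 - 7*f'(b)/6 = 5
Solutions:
 f(b) = C1 - 6*b^4/7 - 9*b^2/56 - 30*b/7


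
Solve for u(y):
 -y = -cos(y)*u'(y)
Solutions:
 u(y) = C1 + Integral(y/cos(y), y)


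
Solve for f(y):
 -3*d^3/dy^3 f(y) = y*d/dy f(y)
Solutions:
 f(y) = C1 + Integral(C2*airyai(-3^(2/3)*y/3) + C3*airybi(-3^(2/3)*y/3), y)


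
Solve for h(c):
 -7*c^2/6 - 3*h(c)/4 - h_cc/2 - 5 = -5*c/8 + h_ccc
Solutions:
 h(c) = C1*exp(c*(-2 + (9*sqrt(83) + 82)^(-1/3) + (9*sqrt(83) + 82)^(1/3))/12)*sin(sqrt(3)*c*(-(9*sqrt(83) + 82)^(1/3) + (9*sqrt(83) + 82)^(-1/3))/12) + C2*exp(c*(-2 + (9*sqrt(83) + 82)^(-1/3) + (9*sqrt(83) + 82)^(1/3))/12)*cos(sqrt(3)*c*(-(9*sqrt(83) + 82)^(1/3) + (9*sqrt(83) + 82)^(-1/3))/12) + C3*exp(-c*((9*sqrt(83) + 82)^(-1/3) + 1 + (9*sqrt(83) + 82)^(1/3))/6) - 14*c^2/9 + 5*c/6 - 124/27


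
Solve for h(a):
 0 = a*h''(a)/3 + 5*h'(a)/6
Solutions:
 h(a) = C1 + C2/a^(3/2)


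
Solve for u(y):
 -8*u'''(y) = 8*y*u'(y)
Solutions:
 u(y) = C1 + Integral(C2*airyai(-y) + C3*airybi(-y), y)


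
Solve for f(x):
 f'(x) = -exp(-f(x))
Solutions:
 f(x) = log(C1 - x)


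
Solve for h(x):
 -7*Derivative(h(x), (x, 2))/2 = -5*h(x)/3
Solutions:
 h(x) = C1*exp(-sqrt(210)*x/21) + C2*exp(sqrt(210)*x/21)


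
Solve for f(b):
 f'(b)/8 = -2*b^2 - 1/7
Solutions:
 f(b) = C1 - 16*b^3/3 - 8*b/7


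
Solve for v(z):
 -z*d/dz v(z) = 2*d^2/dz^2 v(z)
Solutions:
 v(z) = C1 + C2*erf(z/2)


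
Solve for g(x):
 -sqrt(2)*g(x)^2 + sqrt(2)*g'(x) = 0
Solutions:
 g(x) = -1/(C1 + x)


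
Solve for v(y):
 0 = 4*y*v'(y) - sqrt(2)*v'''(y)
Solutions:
 v(y) = C1 + Integral(C2*airyai(sqrt(2)*y) + C3*airybi(sqrt(2)*y), y)


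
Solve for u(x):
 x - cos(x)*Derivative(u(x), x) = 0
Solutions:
 u(x) = C1 + Integral(x/cos(x), x)


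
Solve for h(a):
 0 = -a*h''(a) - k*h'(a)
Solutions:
 h(a) = C1 + a^(1 - re(k))*(C2*sin(log(a)*Abs(im(k))) + C3*cos(log(a)*im(k)))


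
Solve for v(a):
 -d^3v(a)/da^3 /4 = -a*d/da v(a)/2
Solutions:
 v(a) = C1 + Integral(C2*airyai(2^(1/3)*a) + C3*airybi(2^(1/3)*a), a)


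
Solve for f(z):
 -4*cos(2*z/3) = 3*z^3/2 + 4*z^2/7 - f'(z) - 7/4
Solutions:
 f(z) = C1 + 3*z^4/8 + 4*z^3/21 - 7*z/4 + 6*sin(2*z/3)


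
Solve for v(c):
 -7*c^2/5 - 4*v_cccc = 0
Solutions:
 v(c) = C1 + C2*c + C3*c^2 + C4*c^3 - 7*c^6/7200


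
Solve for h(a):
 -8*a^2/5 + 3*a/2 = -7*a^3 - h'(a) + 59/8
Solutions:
 h(a) = C1 - 7*a^4/4 + 8*a^3/15 - 3*a^2/4 + 59*a/8


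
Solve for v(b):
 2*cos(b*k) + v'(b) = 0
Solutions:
 v(b) = C1 - 2*sin(b*k)/k


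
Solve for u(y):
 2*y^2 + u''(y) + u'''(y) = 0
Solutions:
 u(y) = C1 + C2*y + C3*exp(-y) - y^4/6 + 2*y^3/3 - 2*y^2


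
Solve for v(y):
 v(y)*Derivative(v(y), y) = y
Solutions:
 v(y) = -sqrt(C1 + y^2)
 v(y) = sqrt(C1 + y^2)


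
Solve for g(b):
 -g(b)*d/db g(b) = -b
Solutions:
 g(b) = -sqrt(C1 + b^2)
 g(b) = sqrt(C1 + b^2)


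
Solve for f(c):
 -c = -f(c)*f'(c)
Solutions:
 f(c) = -sqrt(C1 + c^2)
 f(c) = sqrt(C1 + c^2)


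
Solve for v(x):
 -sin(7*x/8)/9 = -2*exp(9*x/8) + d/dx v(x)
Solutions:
 v(x) = C1 + 16*exp(9*x/8)/9 + 8*cos(7*x/8)/63


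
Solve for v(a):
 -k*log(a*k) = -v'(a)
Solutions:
 v(a) = C1 + a*k*log(a*k) - a*k


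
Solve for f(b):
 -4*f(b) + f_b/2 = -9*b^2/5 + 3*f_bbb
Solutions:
 f(b) = C1*exp(b*((sqrt(5182)/4 + 18)^(-1/3) + 2*(sqrt(5182)/4 + 18)^(1/3))/12)*sin(sqrt(3)*b*(-2*(sqrt(5182)/4 + 18)^(1/3) + (sqrt(5182)/4 + 18)^(-1/3))/12) + C2*exp(b*((sqrt(5182)/4 + 18)^(-1/3) + 2*(sqrt(5182)/4 + 18)^(1/3))/12)*cos(sqrt(3)*b*(-2*(sqrt(5182)/4 + 18)^(1/3) + (sqrt(5182)/4 + 18)^(-1/3))/12) + C3*exp(-b*((sqrt(5182)/4 + 18)^(-1/3) + 2*(sqrt(5182)/4 + 18)^(1/3))/6) + 9*b^2/20 + 9*b/80 + 9/640


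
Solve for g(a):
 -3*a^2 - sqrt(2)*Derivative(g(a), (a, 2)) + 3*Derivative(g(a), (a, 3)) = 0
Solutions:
 g(a) = C1 + C2*a + C3*exp(sqrt(2)*a/3) - sqrt(2)*a^4/8 - 3*a^3/2 - 27*sqrt(2)*a^2/4


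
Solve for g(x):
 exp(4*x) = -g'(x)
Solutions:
 g(x) = C1 - exp(4*x)/4


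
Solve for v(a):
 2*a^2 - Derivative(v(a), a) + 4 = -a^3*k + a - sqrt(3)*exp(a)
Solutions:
 v(a) = C1 + a^4*k/4 + 2*a^3/3 - a^2/2 + 4*a + sqrt(3)*exp(a)


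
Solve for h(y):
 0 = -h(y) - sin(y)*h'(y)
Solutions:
 h(y) = C1*sqrt(cos(y) + 1)/sqrt(cos(y) - 1)


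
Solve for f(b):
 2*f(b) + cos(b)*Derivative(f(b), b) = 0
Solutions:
 f(b) = C1*(sin(b) - 1)/(sin(b) + 1)


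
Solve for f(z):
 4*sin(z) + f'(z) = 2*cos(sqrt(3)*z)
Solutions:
 f(z) = C1 + 2*sqrt(3)*sin(sqrt(3)*z)/3 + 4*cos(z)


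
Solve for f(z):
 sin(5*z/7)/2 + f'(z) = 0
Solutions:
 f(z) = C1 + 7*cos(5*z/7)/10


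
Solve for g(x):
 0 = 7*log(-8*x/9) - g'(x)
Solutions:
 g(x) = C1 + 7*x*log(-x) + 7*x*(-2*log(3) - 1 + 3*log(2))


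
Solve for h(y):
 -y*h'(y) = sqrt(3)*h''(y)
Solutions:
 h(y) = C1 + C2*erf(sqrt(2)*3^(3/4)*y/6)


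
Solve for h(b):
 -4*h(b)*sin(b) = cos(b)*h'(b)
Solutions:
 h(b) = C1*cos(b)^4


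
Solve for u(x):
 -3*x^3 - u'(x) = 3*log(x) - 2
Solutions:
 u(x) = C1 - 3*x^4/4 - 3*x*log(x) + 5*x


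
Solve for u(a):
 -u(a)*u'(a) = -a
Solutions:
 u(a) = -sqrt(C1 + a^2)
 u(a) = sqrt(C1 + a^2)


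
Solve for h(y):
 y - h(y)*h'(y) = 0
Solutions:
 h(y) = -sqrt(C1 + y^2)
 h(y) = sqrt(C1 + y^2)


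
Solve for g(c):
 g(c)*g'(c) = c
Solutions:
 g(c) = -sqrt(C1 + c^2)
 g(c) = sqrt(C1 + c^2)


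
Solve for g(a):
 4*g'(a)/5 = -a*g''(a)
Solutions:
 g(a) = C1 + C2*a^(1/5)


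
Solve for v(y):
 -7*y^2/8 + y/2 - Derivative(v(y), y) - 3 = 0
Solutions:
 v(y) = C1 - 7*y^3/24 + y^2/4 - 3*y


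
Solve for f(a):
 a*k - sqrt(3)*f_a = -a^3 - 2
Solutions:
 f(a) = C1 + sqrt(3)*a^4/12 + sqrt(3)*a^2*k/6 + 2*sqrt(3)*a/3


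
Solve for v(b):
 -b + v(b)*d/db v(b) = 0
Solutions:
 v(b) = -sqrt(C1 + b^2)
 v(b) = sqrt(C1 + b^2)


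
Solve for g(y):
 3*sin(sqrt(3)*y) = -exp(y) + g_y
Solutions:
 g(y) = C1 + exp(y) - sqrt(3)*cos(sqrt(3)*y)


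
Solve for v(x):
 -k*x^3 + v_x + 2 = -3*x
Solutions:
 v(x) = C1 + k*x^4/4 - 3*x^2/2 - 2*x


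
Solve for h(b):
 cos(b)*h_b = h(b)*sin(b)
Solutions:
 h(b) = C1/cos(b)


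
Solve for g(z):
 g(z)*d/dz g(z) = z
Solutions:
 g(z) = -sqrt(C1 + z^2)
 g(z) = sqrt(C1 + z^2)


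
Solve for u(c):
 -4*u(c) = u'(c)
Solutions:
 u(c) = C1*exp(-4*c)


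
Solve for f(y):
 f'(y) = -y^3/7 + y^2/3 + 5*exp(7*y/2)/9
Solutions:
 f(y) = C1 - y^4/28 + y^3/9 + 10*exp(7*y/2)/63


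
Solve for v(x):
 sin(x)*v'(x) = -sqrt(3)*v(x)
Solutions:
 v(x) = C1*(cos(x) + 1)^(sqrt(3)/2)/(cos(x) - 1)^(sqrt(3)/2)


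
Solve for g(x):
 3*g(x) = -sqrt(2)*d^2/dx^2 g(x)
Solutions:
 g(x) = C1*sin(2^(3/4)*sqrt(3)*x/2) + C2*cos(2^(3/4)*sqrt(3)*x/2)


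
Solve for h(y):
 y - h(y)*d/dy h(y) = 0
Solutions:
 h(y) = -sqrt(C1 + y^2)
 h(y) = sqrt(C1 + y^2)


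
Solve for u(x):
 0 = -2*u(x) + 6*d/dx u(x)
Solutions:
 u(x) = C1*exp(x/3)


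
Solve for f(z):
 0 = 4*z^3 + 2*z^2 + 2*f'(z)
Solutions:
 f(z) = C1 - z^4/2 - z^3/3


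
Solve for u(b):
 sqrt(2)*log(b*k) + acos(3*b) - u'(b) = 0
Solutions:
 u(b) = C1 + sqrt(2)*b*(log(b*k) - 1) + b*acos(3*b) - sqrt(1 - 9*b^2)/3


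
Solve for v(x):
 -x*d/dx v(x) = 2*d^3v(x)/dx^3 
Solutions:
 v(x) = C1 + Integral(C2*airyai(-2^(2/3)*x/2) + C3*airybi(-2^(2/3)*x/2), x)


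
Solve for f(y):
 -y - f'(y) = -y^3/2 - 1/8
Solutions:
 f(y) = C1 + y^4/8 - y^2/2 + y/8


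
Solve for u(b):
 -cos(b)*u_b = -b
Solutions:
 u(b) = C1 + Integral(b/cos(b), b)


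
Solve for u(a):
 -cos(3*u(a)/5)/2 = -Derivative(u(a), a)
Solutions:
 -a/2 - 5*log(sin(3*u(a)/5) - 1)/6 + 5*log(sin(3*u(a)/5) + 1)/6 = C1


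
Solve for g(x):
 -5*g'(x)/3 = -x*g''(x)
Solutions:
 g(x) = C1 + C2*x^(8/3)


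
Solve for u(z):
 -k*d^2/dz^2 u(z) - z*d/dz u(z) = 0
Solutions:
 u(z) = C1 + C2*sqrt(k)*erf(sqrt(2)*z*sqrt(1/k)/2)


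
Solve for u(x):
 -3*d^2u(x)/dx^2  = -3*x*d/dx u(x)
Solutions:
 u(x) = C1 + C2*erfi(sqrt(2)*x/2)


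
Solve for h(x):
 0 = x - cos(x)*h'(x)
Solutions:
 h(x) = C1 + Integral(x/cos(x), x)


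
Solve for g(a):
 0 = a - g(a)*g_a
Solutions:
 g(a) = -sqrt(C1 + a^2)
 g(a) = sqrt(C1 + a^2)


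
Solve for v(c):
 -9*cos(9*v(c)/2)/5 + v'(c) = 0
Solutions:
 -9*c/5 - log(sin(9*v(c)/2) - 1)/9 + log(sin(9*v(c)/2) + 1)/9 = C1


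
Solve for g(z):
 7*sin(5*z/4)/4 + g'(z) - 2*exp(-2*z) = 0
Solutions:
 g(z) = C1 + 7*cos(5*z/4)/5 - exp(-2*z)


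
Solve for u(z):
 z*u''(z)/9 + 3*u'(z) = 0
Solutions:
 u(z) = C1 + C2/z^26


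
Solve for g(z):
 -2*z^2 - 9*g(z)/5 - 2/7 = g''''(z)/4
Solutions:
 g(z) = -10*z^2/9 + (C1*sin(sqrt(3)*5^(3/4)*z/5) + C2*cos(sqrt(3)*5^(3/4)*z/5))*exp(-sqrt(3)*5^(3/4)*z/5) + (C3*sin(sqrt(3)*5^(3/4)*z/5) + C4*cos(sqrt(3)*5^(3/4)*z/5))*exp(sqrt(3)*5^(3/4)*z/5) - 10/63


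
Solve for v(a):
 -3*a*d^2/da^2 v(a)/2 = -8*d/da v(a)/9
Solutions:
 v(a) = C1 + C2*a^(43/27)


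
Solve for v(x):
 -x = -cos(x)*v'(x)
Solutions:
 v(x) = C1 + Integral(x/cos(x), x)


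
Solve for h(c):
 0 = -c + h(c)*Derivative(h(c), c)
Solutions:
 h(c) = -sqrt(C1 + c^2)
 h(c) = sqrt(C1 + c^2)


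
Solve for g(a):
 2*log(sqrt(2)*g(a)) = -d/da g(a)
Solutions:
 Integral(1/(2*log(_y) + log(2)), (_y, g(a))) = C1 - a


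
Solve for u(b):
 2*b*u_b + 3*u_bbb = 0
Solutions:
 u(b) = C1 + Integral(C2*airyai(-2^(1/3)*3^(2/3)*b/3) + C3*airybi(-2^(1/3)*3^(2/3)*b/3), b)


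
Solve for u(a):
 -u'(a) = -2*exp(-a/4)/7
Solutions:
 u(a) = C1 - 8*exp(-a/4)/7


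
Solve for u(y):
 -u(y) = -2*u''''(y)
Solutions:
 u(y) = C1*exp(-2^(3/4)*y/2) + C2*exp(2^(3/4)*y/2) + C3*sin(2^(3/4)*y/2) + C4*cos(2^(3/4)*y/2)


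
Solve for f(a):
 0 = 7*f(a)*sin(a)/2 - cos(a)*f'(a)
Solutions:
 f(a) = C1/cos(a)^(7/2)


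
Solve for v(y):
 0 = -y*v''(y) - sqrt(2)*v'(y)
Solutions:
 v(y) = C1 + C2*y^(1 - sqrt(2))


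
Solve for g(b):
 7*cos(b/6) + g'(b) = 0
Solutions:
 g(b) = C1 - 42*sin(b/6)


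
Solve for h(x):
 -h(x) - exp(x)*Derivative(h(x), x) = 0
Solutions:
 h(x) = C1*exp(exp(-x))


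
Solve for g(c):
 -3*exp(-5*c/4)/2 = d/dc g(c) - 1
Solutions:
 g(c) = C1 + c + 6*exp(-5*c/4)/5


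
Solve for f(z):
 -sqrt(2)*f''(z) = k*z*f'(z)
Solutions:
 f(z) = Piecewise((-2^(3/4)*sqrt(pi)*C1*erf(2^(1/4)*sqrt(k)*z/2)/(2*sqrt(k)) - C2, (k > 0) | (k < 0)), (-C1*z - C2, True))


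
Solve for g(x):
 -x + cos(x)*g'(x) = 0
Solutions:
 g(x) = C1 + Integral(x/cos(x), x)


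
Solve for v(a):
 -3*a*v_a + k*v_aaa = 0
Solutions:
 v(a) = C1 + Integral(C2*airyai(3^(1/3)*a*(1/k)^(1/3)) + C3*airybi(3^(1/3)*a*(1/k)^(1/3)), a)


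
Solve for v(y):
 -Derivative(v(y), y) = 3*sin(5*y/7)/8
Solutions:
 v(y) = C1 + 21*cos(5*y/7)/40


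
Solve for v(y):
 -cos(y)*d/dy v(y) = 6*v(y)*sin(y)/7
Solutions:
 v(y) = C1*cos(y)^(6/7)


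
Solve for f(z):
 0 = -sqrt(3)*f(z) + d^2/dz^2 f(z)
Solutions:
 f(z) = C1*exp(-3^(1/4)*z) + C2*exp(3^(1/4)*z)


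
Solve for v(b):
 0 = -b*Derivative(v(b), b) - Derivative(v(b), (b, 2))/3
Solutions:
 v(b) = C1 + C2*erf(sqrt(6)*b/2)


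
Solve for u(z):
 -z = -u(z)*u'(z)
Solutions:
 u(z) = -sqrt(C1 + z^2)
 u(z) = sqrt(C1 + z^2)


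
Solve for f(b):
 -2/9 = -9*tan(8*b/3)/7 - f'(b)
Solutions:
 f(b) = C1 + 2*b/9 + 27*log(cos(8*b/3))/56


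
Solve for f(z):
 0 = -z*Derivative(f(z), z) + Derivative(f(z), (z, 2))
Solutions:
 f(z) = C1 + C2*erfi(sqrt(2)*z/2)


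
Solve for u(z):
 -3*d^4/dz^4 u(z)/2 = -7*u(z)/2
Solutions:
 u(z) = C1*exp(-3^(3/4)*7^(1/4)*z/3) + C2*exp(3^(3/4)*7^(1/4)*z/3) + C3*sin(3^(3/4)*7^(1/4)*z/3) + C4*cos(3^(3/4)*7^(1/4)*z/3)


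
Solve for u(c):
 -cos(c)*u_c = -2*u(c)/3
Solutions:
 u(c) = C1*(sin(c) + 1)^(1/3)/(sin(c) - 1)^(1/3)


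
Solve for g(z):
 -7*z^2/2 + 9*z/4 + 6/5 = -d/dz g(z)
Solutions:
 g(z) = C1 + 7*z^3/6 - 9*z^2/8 - 6*z/5


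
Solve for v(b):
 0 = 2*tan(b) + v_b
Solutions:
 v(b) = C1 + 2*log(cos(b))


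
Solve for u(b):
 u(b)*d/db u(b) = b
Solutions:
 u(b) = -sqrt(C1 + b^2)
 u(b) = sqrt(C1 + b^2)


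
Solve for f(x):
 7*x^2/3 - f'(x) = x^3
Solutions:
 f(x) = C1 - x^4/4 + 7*x^3/9


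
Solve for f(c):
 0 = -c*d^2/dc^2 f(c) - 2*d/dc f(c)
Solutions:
 f(c) = C1 + C2/c


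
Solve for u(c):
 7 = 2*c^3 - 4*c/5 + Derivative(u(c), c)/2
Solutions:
 u(c) = C1 - c^4 + 4*c^2/5 + 14*c


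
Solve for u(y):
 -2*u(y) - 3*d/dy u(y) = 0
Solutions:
 u(y) = C1*exp(-2*y/3)


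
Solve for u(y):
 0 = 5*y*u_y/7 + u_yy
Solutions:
 u(y) = C1 + C2*erf(sqrt(70)*y/14)


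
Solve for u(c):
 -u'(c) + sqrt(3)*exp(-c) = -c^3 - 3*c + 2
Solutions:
 u(c) = C1 + c^4/4 + 3*c^2/2 - 2*c - sqrt(3)*exp(-c)


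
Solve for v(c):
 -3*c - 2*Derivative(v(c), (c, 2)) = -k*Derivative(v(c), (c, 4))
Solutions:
 v(c) = C1 + C2*c + C3*exp(-sqrt(2)*c*sqrt(1/k)) + C4*exp(sqrt(2)*c*sqrt(1/k)) - c^3/4


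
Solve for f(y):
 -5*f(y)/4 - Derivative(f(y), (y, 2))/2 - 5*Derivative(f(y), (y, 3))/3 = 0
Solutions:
 f(y) = C1*exp(y*(-2 + (5*sqrt(5655) + 376)^(-1/3) + (5*sqrt(5655) + 376)^(1/3))/20)*sin(sqrt(3)*y*(-(5*sqrt(5655) + 376)^(1/3) + (5*sqrt(5655) + 376)^(-1/3))/20) + C2*exp(y*(-2 + (5*sqrt(5655) + 376)^(-1/3) + (5*sqrt(5655) + 376)^(1/3))/20)*cos(sqrt(3)*y*(-(5*sqrt(5655) + 376)^(1/3) + (5*sqrt(5655) + 376)^(-1/3))/20) + C3*exp(-y*((5*sqrt(5655) + 376)^(-1/3) + 1 + (5*sqrt(5655) + 376)^(1/3))/10)


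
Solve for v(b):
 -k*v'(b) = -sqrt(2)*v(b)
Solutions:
 v(b) = C1*exp(sqrt(2)*b/k)


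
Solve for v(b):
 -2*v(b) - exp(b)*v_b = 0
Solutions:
 v(b) = C1*exp(2*exp(-b))


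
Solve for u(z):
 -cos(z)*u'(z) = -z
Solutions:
 u(z) = C1 + Integral(z/cos(z), z)


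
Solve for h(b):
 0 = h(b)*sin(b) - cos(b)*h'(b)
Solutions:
 h(b) = C1/cos(b)


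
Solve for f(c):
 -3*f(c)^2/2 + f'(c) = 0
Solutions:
 f(c) = -2/(C1 + 3*c)


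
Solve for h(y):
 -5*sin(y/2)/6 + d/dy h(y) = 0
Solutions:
 h(y) = C1 - 5*cos(y/2)/3


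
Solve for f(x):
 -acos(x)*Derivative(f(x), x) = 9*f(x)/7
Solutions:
 f(x) = C1*exp(-9*Integral(1/acos(x), x)/7)


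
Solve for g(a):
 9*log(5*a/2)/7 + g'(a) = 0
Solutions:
 g(a) = C1 - 9*a*log(a)/7 - 9*a*log(5)/7 + 9*a*log(2)/7 + 9*a/7


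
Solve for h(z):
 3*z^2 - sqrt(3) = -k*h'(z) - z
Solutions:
 h(z) = C1 - z^3/k - z^2/(2*k) + sqrt(3)*z/k


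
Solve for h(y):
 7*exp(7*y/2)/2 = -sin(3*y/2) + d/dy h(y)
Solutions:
 h(y) = C1 + exp(7*y/2) - 2*cos(3*y/2)/3


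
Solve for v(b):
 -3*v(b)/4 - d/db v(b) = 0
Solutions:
 v(b) = C1*exp(-3*b/4)


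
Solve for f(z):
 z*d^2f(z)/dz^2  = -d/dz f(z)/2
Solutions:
 f(z) = C1 + C2*sqrt(z)


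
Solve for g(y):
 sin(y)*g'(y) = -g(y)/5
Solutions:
 g(y) = C1*(cos(y) + 1)^(1/10)/(cos(y) - 1)^(1/10)


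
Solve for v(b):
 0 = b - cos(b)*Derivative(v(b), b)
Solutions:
 v(b) = C1 + Integral(b/cos(b), b)


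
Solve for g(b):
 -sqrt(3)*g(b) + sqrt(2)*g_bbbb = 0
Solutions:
 g(b) = C1*exp(-2^(7/8)*3^(1/8)*b/2) + C2*exp(2^(7/8)*3^(1/8)*b/2) + C3*sin(2^(7/8)*3^(1/8)*b/2) + C4*cos(2^(7/8)*3^(1/8)*b/2)


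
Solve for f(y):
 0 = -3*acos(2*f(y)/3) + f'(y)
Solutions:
 Integral(1/acos(2*_y/3), (_y, f(y))) = C1 + 3*y


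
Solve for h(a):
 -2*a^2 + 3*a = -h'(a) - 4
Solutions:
 h(a) = C1 + 2*a^3/3 - 3*a^2/2 - 4*a


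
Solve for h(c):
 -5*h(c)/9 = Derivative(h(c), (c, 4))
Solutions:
 h(c) = (C1*sin(5^(1/4)*sqrt(6)*c/6) + C2*cos(5^(1/4)*sqrt(6)*c/6))*exp(-5^(1/4)*sqrt(6)*c/6) + (C3*sin(5^(1/4)*sqrt(6)*c/6) + C4*cos(5^(1/4)*sqrt(6)*c/6))*exp(5^(1/4)*sqrt(6)*c/6)


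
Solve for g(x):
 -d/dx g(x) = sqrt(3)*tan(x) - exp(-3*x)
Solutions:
 g(x) = C1 - sqrt(3)*log(tan(x)^2 + 1)/2 - exp(-3*x)/3


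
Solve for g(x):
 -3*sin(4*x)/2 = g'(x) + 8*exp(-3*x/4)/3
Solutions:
 g(x) = C1 + 3*cos(4*x)/8 + 32*exp(-3*x/4)/9


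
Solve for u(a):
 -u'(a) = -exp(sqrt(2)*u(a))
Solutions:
 u(a) = sqrt(2)*(2*log(-1/(C1 + a)) - log(2))/4


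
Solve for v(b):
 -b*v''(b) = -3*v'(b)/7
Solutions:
 v(b) = C1 + C2*b^(10/7)


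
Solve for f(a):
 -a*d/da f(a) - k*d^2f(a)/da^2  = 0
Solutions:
 f(a) = C1 + C2*sqrt(k)*erf(sqrt(2)*a*sqrt(1/k)/2)


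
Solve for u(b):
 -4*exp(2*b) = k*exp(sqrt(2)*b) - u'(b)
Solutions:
 u(b) = C1 + sqrt(2)*k*exp(sqrt(2)*b)/2 + 2*exp(2*b)


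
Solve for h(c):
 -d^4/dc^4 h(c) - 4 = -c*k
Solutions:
 h(c) = C1 + C2*c + C3*c^2 + C4*c^3 + c^5*k/120 - c^4/6


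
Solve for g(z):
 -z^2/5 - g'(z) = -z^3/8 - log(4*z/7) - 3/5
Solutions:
 g(z) = C1 + z^4/32 - z^3/15 + z*log(z) + z*log(4/7) - 2*z/5


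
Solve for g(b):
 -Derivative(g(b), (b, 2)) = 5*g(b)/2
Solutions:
 g(b) = C1*sin(sqrt(10)*b/2) + C2*cos(sqrt(10)*b/2)


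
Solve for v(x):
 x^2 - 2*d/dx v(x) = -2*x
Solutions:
 v(x) = C1 + x^3/6 + x^2/2


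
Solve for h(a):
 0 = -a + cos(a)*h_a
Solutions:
 h(a) = C1 + Integral(a/cos(a), a)


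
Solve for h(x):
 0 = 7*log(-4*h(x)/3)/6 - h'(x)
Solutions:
 -6*Integral(1/(log(-_y) - log(3) + 2*log(2)), (_y, h(x)))/7 = C1 - x


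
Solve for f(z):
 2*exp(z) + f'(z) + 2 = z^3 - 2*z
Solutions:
 f(z) = C1 + z^4/4 - z^2 - 2*z - 2*exp(z)


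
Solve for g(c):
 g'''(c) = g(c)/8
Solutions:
 g(c) = C3*exp(c/2) + (C1*sin(sqrt(3)*c/4) + C2*cos(sqrt(3)*c/4))*exp(-c/4)


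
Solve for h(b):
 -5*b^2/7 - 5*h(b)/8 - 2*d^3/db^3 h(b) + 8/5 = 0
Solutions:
 h(b) = C3*exp(-2^(2/3)*5^(1/3)*b/4) - 8*b^2/7 + (C1*sin(2^(2/3)*sqrt(3)*5^(1/3)*b/8) + C2*cos(2^(2/3)*sqrt(3)*5^(1/3)*b/8))*exp(2^(2/3)*5^(1/3)*b/8) + 64/25


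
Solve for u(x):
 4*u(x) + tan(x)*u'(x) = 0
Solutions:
 u(x) = C1/sin(x)^4


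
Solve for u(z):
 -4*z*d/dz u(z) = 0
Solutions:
 u(z) = C1


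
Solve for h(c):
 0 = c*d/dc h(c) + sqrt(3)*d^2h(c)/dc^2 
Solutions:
 h(c) = C1 + C2*erf(sqrt(2)*3^(3/4)*c/6)


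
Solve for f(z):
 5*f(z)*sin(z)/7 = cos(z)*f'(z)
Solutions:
 f(z) = C1/cos(z)^(5/7)


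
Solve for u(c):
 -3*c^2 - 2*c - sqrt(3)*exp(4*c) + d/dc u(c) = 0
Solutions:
 u(c) = C1 + c^3 + c^2 + sqrt(3)*exp(4*c)/4


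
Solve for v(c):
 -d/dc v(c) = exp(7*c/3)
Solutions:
 v(c) = C1 - 3*exp(7*c/3)/7


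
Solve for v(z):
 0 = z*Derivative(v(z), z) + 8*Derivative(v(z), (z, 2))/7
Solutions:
 v(z) = C1 + C2*erf(sqrt(7)*z/4)


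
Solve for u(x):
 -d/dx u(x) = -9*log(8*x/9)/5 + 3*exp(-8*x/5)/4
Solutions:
 u(x) = C1 + 9*x*log(x)/5 + 9*x*(-2*log(3) - 1 + 3*log(2))/5 + 15*exp(-8*x/5)/32


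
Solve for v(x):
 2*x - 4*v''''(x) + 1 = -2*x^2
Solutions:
 v(x) = C1 + C2*x + C3*x^2 + C4*x^3 + x^6/720 + x^5/240 + x^4/96


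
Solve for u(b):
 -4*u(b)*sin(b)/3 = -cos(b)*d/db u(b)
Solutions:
 u(b) = C1/cos(b)^(4/3)


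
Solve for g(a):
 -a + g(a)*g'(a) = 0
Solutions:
 g(a) = -sqrt(C1 + a^2)
 g(a) = sqrt(C1 + a^2)


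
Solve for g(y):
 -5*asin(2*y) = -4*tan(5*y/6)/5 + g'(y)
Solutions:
 g(y) = C1 - 5*y*asin(2*y) - 5*sqrt(1 - 4*y^2)/2 - 24*log(cos(5*y/6))/25


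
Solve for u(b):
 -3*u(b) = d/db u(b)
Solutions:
 u(b) = C1*exp(-3*b)


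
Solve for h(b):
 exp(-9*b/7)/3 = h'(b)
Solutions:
 h(b) = C1 - 7*exp(-9*b/7)/27


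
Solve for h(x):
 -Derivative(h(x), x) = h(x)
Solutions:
 h(x) = C1*exp(-x)


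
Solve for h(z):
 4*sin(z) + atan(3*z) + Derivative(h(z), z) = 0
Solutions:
 h(z) = C1 - z*atan(3*z) + log(9*z^2 + 1)/6 + 4*cos(z)


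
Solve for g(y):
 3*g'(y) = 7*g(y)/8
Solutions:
 g(y) = C1*exp(7*y/24)


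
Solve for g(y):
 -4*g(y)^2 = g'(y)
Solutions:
 g(y) = 1/(C1 + 4*y)


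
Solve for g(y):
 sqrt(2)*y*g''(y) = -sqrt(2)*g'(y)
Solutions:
 g(y) = C1 + C2*log(y)


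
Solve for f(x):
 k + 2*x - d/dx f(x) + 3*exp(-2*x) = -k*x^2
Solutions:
 f(x) = C1 + k*x^3/3 + k*x + x^2 - 3*exp(-2*x)/2


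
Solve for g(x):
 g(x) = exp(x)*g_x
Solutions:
 g(x) = C1*exp(-exp(-x))


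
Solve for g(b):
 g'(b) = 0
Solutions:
 g(b) = C1


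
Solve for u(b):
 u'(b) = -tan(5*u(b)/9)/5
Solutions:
 u(b) = -9*asin(C1*exp(-b/9))/5 + 9*pi/5
 u(b) = 9*asin(C1*exp(-b/9))/5


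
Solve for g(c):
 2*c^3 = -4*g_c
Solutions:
 g(c) = C1 - c^4/8


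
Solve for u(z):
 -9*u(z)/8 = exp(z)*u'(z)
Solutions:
 u(z) = C1*exp(9*exp(-z)/8)


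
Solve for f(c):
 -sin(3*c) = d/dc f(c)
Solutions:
 f(c) = C1 + cos(3*c)/3


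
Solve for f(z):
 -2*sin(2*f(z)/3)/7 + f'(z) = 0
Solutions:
 -2*z/7 + 3*log(cos(2*f(z)/3) - 1)/4 - 3*log(cos(2*f(z)/3) + 1)/4 = C1


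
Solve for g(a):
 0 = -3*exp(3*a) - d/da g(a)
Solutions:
 g(a) = C1 - exp(3*a)


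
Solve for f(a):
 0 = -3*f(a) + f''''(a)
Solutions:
 f(a) = C1*exp(-3^(1/4)*a) + C2*exp(3^(1/4)*a) + C3*sin(3^(1/4)*a) + C4*cos(3^(1/4)*a)


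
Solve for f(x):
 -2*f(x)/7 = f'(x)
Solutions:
 f(x) = C1*exp(-2*x/7)


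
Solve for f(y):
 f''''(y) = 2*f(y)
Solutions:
 f(y) = C1*exp(-2^(1/4)*y) + C2*exp(2^(1/4)*y) + C3*sin(2^(1/4)*y) + C4*cos(2^(1/4)*y)


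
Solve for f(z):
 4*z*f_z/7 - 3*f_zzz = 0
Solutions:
 f(z) = C1 + Integral(C2*airyai(42^(2/3)*z/21) + C3*airybi(42^(2/3)*z/21), z)


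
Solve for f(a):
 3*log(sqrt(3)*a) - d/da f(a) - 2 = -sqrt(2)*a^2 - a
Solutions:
 f(a) = C1 + sqrt(2)*a^3/3 + a^2/2 + 3*a*log(a) - 5*a + 3*a*log(3)/2


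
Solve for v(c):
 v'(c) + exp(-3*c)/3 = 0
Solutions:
 v(c) = C1 + exp(-3*c)/9


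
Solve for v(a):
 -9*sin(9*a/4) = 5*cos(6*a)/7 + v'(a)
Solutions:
 v(a) = C1 - 5*sin(6*a)/42 + 4*cos(9*a/4)


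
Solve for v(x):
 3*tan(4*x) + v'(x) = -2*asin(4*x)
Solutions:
 v(x) = C1 - 2*x*asin(4*x) - sqrt(1 - 16*x^2)/2 + 3*log(cos(4*x))/4


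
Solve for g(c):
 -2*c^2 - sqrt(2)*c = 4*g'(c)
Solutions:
 g(c) = C1 - c^3/6 - sqrt(2)*c^2/8


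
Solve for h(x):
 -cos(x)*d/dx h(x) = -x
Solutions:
 h(x) = C1 + Integral(x/cos(x), x)


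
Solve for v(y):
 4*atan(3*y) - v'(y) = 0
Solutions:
 v(y) = C1 + 4*y*atan(3*y) - 2*log(9*y^2 + 1)/3


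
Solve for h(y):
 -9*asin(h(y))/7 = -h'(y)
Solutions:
 Integral(1/asin(_y), (_y, h(y))) = C1 + 9*y/7


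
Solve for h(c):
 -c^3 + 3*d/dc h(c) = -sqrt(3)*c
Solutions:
 h(c) = C1 + c^4/12 - sqrt(3)*c^2/6


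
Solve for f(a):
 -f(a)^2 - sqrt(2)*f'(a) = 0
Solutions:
 f(a) = 2/(C1 + sqrt(2)*a)


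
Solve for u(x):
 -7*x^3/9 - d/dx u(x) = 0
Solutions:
 u(x) = C1 - 7*x^4/36


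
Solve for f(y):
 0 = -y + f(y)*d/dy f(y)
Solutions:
 f(y) = -sqrt(C1 + y^2)
 f(y) = sqrt(C1 + y^2)


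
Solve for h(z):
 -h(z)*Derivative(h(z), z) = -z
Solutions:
 h(z) = -sqrt(C1 + z^2)
 h(z) = sqrt(C1 + z^2)


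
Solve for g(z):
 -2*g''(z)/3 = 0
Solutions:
 g(z) = C1 + C2*z


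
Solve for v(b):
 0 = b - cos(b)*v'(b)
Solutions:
 v(b) = C1 + Integral(b/cos(b), b)


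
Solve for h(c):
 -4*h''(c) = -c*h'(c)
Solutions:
 h(c) = C1 + C2*erfi(sqrt(2)*c/4)


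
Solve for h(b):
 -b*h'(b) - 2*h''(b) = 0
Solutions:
 h(b) = C1 + C2*erf(b/2)


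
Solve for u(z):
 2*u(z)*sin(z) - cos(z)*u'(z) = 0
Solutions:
 u(z) = C1/cos(z)^2


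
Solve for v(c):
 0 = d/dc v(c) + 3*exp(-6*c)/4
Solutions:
 v(c) = C1 + exp(-6*c)/8


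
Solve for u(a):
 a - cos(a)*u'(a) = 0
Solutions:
 u(a) = C1 + Integral(a/cos(a), a)


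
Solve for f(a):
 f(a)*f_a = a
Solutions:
 f(a) = -sqrt(C1 + a^2)
 f(a) = sqrt(C1 + a^2)


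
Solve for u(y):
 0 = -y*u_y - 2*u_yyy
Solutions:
 u(y) = C1 + Integral(C2*airyai(-2^(2/3)*y/2) + C3*airybi(-2^(2/3)*y/2), y)


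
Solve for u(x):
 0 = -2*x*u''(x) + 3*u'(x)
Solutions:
 u(x) = C1 + C2*x^(5/2)


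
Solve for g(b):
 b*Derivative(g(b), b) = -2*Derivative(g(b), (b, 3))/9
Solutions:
 g(b) = C1 + Integral(C2*airyai(-6^(2/3)*b/2) + C3*airybi(-6^(2/3)*b/2), b)


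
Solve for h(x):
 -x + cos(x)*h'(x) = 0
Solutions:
 h(x) = C1 + Integral(x/cos(x), x)


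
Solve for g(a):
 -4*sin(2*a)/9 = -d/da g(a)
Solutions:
 g(a) = C1 - 2*cos(2*a)/9


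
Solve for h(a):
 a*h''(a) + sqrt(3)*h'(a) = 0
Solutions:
 h(a) = C1 + C2*a^(1 - sqrt(3))


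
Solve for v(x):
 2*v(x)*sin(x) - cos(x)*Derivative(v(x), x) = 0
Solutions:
 v(x) = C1/cos(x)^2


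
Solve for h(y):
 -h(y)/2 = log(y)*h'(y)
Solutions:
 h(y) = C1*exp(-li(y)/2)


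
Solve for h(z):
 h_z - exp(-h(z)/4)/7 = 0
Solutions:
 h(z) = 4*log(C1 + z/28)


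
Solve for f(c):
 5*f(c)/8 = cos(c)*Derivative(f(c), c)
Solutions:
 f(c) = C1*(sin(c) + 1)^(5/16)/(sin(c) - 1)^(5/16)


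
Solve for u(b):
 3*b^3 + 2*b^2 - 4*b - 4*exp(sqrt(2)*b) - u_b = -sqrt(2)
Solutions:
 u(b) = C1 + 3*b^4/4 + 2*b^3/3 - 2*b^2 + sqrt(2)*b - 2*sqrt(2)*exp(sqrt(2)*b)


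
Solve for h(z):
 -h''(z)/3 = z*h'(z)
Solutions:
 h(z) = C1 + C2*erf(sqrt(6)*z/2)


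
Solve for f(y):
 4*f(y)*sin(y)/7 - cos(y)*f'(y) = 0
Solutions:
 f(y) = C1/cos(y)^(4/7)


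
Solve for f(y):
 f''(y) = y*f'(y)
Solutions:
 f(y) = C1 + C2*erfi(sqrt(2)*y/2)


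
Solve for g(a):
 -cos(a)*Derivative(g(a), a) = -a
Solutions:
 g(a) = C1 + Integral(a/cos(a), a)


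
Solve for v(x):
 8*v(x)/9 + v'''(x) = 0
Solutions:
 v(x) = C3*exp(-2*3^(1/3)*x/3) + (C1*sin(3^(5/6)*x/3) + C2*cos(3^(5/6)*x/3))*exp(3^(1/3)*x/3)


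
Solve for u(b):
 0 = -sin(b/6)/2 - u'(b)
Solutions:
 u(b) = C1 + 3*cos(b/6)


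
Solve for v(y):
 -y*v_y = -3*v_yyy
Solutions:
 v(y) = C1 + Integral(C2*airyai(3^(2/3)*y/3) + C3*airybi(3^(2/3)*y/3), y)


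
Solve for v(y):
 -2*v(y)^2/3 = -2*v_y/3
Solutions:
 v(y) = -1/(C1 + y)


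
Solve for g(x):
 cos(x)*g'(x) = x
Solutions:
 g(x) = C1 + Integral(x/cos(x), x)


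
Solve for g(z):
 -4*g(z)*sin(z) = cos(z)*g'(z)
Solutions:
 g(z) = C1*cos(z)^4


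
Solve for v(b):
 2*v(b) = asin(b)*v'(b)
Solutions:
 v(b) = C1*exp(2*Integral(1/asin(b), b))


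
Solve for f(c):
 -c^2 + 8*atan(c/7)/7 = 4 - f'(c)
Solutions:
 f(c) = C1 + c^3/3 - 8*c*atan(c/7)/7 + 4*c + 4*log(c^2 + 49)


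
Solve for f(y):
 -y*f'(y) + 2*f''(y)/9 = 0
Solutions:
 f(y) = C1 + C2*erfi(3*y/2)


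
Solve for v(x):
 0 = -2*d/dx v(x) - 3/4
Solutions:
 v(x) = C1 - 3*x/8


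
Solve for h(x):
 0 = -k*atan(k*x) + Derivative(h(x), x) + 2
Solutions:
 h(x) = C1 + k*Piecewise((x*atan(k*x) - log(k^2*x^2 + 1)/(2*k), Ne(k, 0)), (0, True)) - 2*x


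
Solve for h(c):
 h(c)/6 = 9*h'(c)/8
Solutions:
 h(c) = C1*exp(4*c/27)


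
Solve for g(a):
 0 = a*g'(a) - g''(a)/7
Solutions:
 g(a) = C1 + C2*erfi(sqrt(14)*a/2)


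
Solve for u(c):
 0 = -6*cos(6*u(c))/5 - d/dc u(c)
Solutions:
 6*c/5 - log(sin(6*u(c)) - 1)/12 + log(sin(6*u(c)) + 1)/12 = C1
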